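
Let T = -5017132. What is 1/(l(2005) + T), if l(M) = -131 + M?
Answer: -1/5015258 ≈ -1.9939e-7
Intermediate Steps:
1/(l(2005) + T) = 1/((-131 + 2005) - 5017132) = 1/(1874 - 5017132) = 1/(-5015258) = -1/5015258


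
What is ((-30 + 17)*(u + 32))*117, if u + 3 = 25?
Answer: -82134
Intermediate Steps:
u = 22 (u = -3 + 25 = 22)
((-30 + 17)*(u + 32))*117 = ((-30 + 17)*(22 + 32))*117 = -13*54*117 = -702*117 = -82134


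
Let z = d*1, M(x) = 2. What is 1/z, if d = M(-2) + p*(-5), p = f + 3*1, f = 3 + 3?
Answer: -1/43 ≈ -0.023256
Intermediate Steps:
f = 6
p = 9 (p = 6 + 3*1 = 6 + 3 = 9)
d = -43 (d = 2 + 9*(-5) = 2 - 45 = -43)
z = -43 (z = -43*1 = -43)
1/z = 1/(-43) = -1/43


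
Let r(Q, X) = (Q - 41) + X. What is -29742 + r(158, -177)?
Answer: -29802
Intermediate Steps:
r(Q, X) = -41 + Q + X (r(Q, X) = (-41 + Q) + X = -41 + Q + X)
-29742 + r(158, -177) = -29742 + (-41 + 158 - 177) = -29742 - 60 = -29802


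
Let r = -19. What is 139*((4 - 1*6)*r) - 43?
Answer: 5239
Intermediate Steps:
139*((4 - 1*6)*r) - 43 = 139*((4 - 1*6)*(-19)) - 43 = 139*((4 - 6)*(-19)) - 43 = 139*(-2*(-19)) - 43 = 139*38 - 43 = 5282 - 43 = 5239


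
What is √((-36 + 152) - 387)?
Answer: I*√271 ≈ 16.462*I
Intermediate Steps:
√((-36 + 152) - 387) = √(116 - 387) = √(-271) = I*√271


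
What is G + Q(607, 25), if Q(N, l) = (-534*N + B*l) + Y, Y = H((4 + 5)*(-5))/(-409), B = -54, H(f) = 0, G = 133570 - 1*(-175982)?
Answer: -15936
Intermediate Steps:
G = 309552 (G = 133570 + 175982 = 309552)
Y = 0 (Y = 0/(-409) = 0*(-1/409) = 0)
Q(N, l) = -534*N - 54*l (Q(N, l) = (-534*N - 54*l) + 0 = -534*N - 54*l)
G + Q(607, 25) = 309552 + (-534*607 - 54*25) = 309552 + (-324138 - 1350) = 309552 - 325488 = -15936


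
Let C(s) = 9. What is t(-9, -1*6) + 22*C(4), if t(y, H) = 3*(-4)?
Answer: 186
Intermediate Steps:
t(y, H) = -12
t(-9, -1*6) + 22*C(4) = -12 + 22*9 = -12 + 198 = 186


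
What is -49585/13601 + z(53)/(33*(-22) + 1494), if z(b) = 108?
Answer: -3051031/870464 ≈ -3.5051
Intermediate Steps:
-49585/13601 + z(53)/(33*(-22) + 1494) = -49585/13601 + 108/(33*(-22) + 1494) = -49585*1/13601 + 108/(-726 + 1494) = -49585/13601 + 108/768 = -49585/13601 + 108*(1/768) = -49585/13601 + 9/64 = -3051031/870464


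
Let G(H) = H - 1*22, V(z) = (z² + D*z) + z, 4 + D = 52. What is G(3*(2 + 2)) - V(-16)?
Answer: 518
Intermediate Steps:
D = 48 (D = -4 + 52 = 48)
V(z) = z² + 49*z (V(z) = (z² + 48*z) + z = z² + 49*z)
G(H) = -22 + H (G(H) = H - 22 = -22 + H)
G(3*(2 + 2)) - V(-16) = (-22 + 3*(2 + 2)) - (-16)*(49 - 16) = (-22 + 3*4) - (-16)*33 = (-22 + 12) - 1*(-528) = -10 + 528 = 518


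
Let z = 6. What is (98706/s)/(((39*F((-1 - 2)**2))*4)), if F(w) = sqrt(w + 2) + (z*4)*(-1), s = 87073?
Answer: -197412/639551185 - 16451*sqrt(11)/1279102370 ≈ -0.00035133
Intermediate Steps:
F(w) = -24 + sqrt(2 + w) (F(w) = sqrt(w + 2) + (6*4)*(-1) = sqrt(2 + w) + 24*(-1) = sqrt(2 + w) - 24 = -24 + sqrt(2 + w))
(98706/s)/(((39*F((-1 - 2)**2))*4)) = (98706/87073)/(((39*(-24 + sqrt(2 + (-1 - 2)**2)))*4)) = (98706*(1/87073))/(((39*(-24 + sqrt(2 + (-3)**2)))*4)) = 98706/(87073*(((39*(-24 + sqrt(2 + 9)))*4))) = 98706/(87073*(((39*(-24 + sqrt(11)))*4))) = 98706/(87073*(((-936 + 39*sqrt(11))*4))) = 98706/(87073*(-3744 + 156*sqrt(11)))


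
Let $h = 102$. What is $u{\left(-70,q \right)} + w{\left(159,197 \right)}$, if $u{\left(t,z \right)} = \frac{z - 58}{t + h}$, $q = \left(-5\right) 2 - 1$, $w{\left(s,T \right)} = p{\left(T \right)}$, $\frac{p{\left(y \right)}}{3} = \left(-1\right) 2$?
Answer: $- \frac{261}{32} \approx -8.1563$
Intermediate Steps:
$p{\left(y \right)} = -6$ ($p{\left(y \right)} = 3 \left(\left(-1\right) 2\right) = 3 \left(-2\right) = -6$)
$w{\left(s,T \right)} = -6$
$q = -11$ ($q = -10 - 1 = -11$)
$u{\left(t,z \right)} = \frac{-58 + z}{102 + t}$ ($u{\left(t,z \right)} = \frac{z - 58}{t + 102} = \frac{-58 + z}{102 + t}$)
$u{\left(-70,q \right)} + w{\left(159,197 \right)} = \frac{-58 - 11}{102 - 70} - 6 = \frac{1}{32} \left(-69\right) - 6 = - \frac{69}{32} - 6 = - \frac{261}{32}$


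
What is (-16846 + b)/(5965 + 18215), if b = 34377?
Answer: 17531/24180 ≈ 0.72502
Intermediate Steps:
(-16846 + b)/(5965 + 18215) = (-16846 + 34377)/(5965 + 18215) = 17531/24180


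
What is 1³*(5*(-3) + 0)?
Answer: -15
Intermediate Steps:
1³*(5*(-3) + 0) = 1*(-15 + 0) = 1*(-15) = -15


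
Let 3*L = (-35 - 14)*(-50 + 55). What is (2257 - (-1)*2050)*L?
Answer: -1055215/3 ≈ -3.5174e+5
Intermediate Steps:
L = -245/3 (L = ((-35 - 14)*(-50 + 55))/3 = (-49*5)/3 = (⅓)*(-245) = -245/3 ≈ -81.667)
(2257 - (-1)*2050)*L = (2257 - (-1)*2050)*(-245/3) = (2257 - 1*(-2050))*(-245/3) = (2257 + 2050)*(-245/3) = 4307*(-245/3) = -1055215/3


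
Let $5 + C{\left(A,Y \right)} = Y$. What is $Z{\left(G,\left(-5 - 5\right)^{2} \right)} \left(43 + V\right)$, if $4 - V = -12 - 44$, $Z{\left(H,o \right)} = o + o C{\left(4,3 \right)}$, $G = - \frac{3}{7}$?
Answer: $-10300$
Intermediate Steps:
$G = - \frac{3}{7}$ ($G = \left(-3\right) \frac{1}{7} = - \frac{3}{7} \approx -0.42857$)
$C{\left(A,Y \right)} = -5 + Y$
$Z{\left(H,o \right)} = - o$ ($Z{\left(H,o \right)} = o + o \left(-5 + 3\right) = o + o \left(-2\right) = o - 2 o = - o$)
$V = 60$ ($V = 4 - \left(-12 - 44\right) = 4 - -56 = 4 + 56 = 60$)
$Z{\left(G,\left(-5 - 5\right)^{2} \right)} \left(43 + V\right) = - \left(-5 - 5\right)^{2} \left(43 + 60\right) = - \left(-10\right)^{2} \cdot 103 = \left(-1\right) 100 \cdot 103 = \left(-100\right) 103 = -10300$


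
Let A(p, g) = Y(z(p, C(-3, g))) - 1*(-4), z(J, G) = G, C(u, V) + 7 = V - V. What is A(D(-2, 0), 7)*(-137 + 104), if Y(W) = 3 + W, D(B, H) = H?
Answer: 0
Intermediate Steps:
C(u, V) = -7 (C(u, V) = -7 + (V - V) = -7 + 0 = -7)
A(p, g) = 0 (A(p, g) = (3 - 7) - 1*(-4) = -4 + 4 = 0)
A(D(-2, 0), 7)*(-137 + 104) = 0*(-137 + 104) = 0*(-33) = 0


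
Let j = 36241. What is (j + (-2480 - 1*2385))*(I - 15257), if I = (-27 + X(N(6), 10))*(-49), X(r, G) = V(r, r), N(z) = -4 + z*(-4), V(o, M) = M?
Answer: -394145312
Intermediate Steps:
N(z) = -4 - 4*z
X(r, G) = r
I = 2695 (I = (-27 + (-4 - 4*6))*(-49) = (-27 + (-4 - 24))*(-49) = (-27 - 28)*(-49) = -55*(-49) = 2695)
(j + (-2480 - 1*2385))*(I - 15257) = (36241 + (-2480 - 1*2385))*(2695 - 15257) = (36241 + (-2480 - 2385))*(-12562) = (36241 - 4865)*(-12562) = 31376*(-12562) = -394145312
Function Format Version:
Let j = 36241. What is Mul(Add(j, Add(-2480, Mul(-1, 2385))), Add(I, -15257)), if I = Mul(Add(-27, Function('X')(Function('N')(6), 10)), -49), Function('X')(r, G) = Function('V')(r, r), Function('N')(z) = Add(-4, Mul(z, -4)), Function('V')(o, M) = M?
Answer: -394145312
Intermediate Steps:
Function('N')(z) = Add(-4, Mul(-4, z))
Function('X')(r, G) = r
I = 2695 (I = Mul(Add(-27, Add(-4, Mul(-4, 6))), -49) = Mul(Add(-27, Add(-4, -24)), -49) = Mul(Add(-27, -28), -49) = Mul(-55, -49) = 2695)
Mul(Add(j, Add(-2480, Mul(-1, 2385))), Add(I, -15257)) = Mul(Add(36241, Add(-2480, Mul(-1, 2385))), Add(2695, -15257)) = Mul(Add(36241, Add(-2480, -2385)), -12562) = Mul(Add(36241, -4865), -12562) = Mul(31376, -12562) = -394145312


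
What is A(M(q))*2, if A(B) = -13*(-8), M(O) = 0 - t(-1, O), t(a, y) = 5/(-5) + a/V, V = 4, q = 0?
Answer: 208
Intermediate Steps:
t(a, y) = -1 + a/4 (t(a, y) = 5/(-5) + a/4 = 5*(-⅕) + a*(¼) = -1 + a/4)
M(O) = 5/4 (M(O) = 0 - (-1 + (¼)*(-1)) = 0 - (-1 - ¼) = 0 - 1*(-5/4) = 0 + 5/4 = 5/4)
A(B) = 104
A(M(q))*2 = 104*2 = 208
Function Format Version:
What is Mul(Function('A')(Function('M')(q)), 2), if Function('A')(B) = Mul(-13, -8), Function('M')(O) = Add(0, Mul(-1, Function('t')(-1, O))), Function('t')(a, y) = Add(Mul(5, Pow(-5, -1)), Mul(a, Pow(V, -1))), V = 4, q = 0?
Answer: 208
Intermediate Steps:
Function('t')(a, y) = Add(-1, Mul(Rational(1, 4), a)) (Function('t')(a, y) = Add(Mul(5, Pow(-5, -1)), Mul(a, Pow(4, -1))) = Add(Mul(5, Rational(-1, 5)), Mul(a, Rational(1, 4))) = Add(-1, Mul(Rational(1, 4), a)))
Function('M')(O) = Rational(5, 4) (Function('M')(O) = Add(0, Mul(-1, Add(-1, Mul(Rational(1, 4), -1)))) = Add(0, Mul(-1, Add(-1, Rational(-1, 4)))) = Add(0, Mul(-1, Rational(-5, 4))) = Add(0, Rational(5, 4)) = Rational(5, 4))
Function('A')(B) = 104
Mul(Function('A')(Function('M')(q)), 2) = Mul(104, 2) = 208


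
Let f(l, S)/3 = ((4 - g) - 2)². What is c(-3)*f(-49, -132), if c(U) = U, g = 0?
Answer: -36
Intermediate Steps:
f(l, S) = 12 (f(l, S) = 3*((4 - 1*0) - 2)² = 3*((4 + 0) - 2)² = 3*(4 - 2)² = 3*2² = 3*4 = 12)
c(-3)*f(-49, -132) = -3*12 = -36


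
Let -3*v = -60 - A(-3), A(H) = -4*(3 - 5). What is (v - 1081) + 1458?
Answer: 1199/3 ≈ 399.67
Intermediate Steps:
A(H) = 8 (A(H) = -4*(-2) = 8)
v = 68/3 (v = -(-60 - 1*8)/3 = -(-60 - 8)/3 = -⅓*(-68) = 68/3 ≈ 22.667)
(v - 1081) + 1458 = (68/3 - 1081) + 1458 = -3175/3 + 1458 = 1199/3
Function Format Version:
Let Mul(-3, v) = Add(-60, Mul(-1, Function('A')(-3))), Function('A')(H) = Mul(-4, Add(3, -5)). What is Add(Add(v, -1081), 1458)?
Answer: Rational(1199, 3) ≈ 399.67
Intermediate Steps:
Function('A')(H) = 8 (Function('A')(H) = Mul(-4, -2) = 8)
v = Rational(68, 3) (v = Mul(Rational(-1, 3), Add(-60, Mul(-1, 8))) = Mul(Rational(-1, 3), Add(-60, -8)) = Mul(Rational(-1, 3), -68) = Rational(68, 3) ≈ 22.667)
Add(Add(v, -1081), 1458) = Add(Add(Rational(68, 3), -1081), 1458) = Add(Rational(-3175, 3), 1458) = Rational(1199, 3)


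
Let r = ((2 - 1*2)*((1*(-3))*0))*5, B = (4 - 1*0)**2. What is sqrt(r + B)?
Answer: 4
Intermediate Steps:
B = 16 (B = (4 + 0)**2 = 4**2 = 16)
r = 0 (r = ((2 - 2)*(-3*0))*5 = (0*0)*5 = 0*5 = 0)
sqrt(r + B) = sqrt(0 + 16) = sqrt(16) = 4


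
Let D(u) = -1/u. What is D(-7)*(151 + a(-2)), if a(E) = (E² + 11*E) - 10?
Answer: 123/7 ≈ 17.571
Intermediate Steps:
a(E) = -10 + E² + 11*E
D(-7)*(151 + a(-2)) = (-1/(-7))*(151 + (-10 + (-2)² + 11*(-2))) = (-1*(-⅐))*(151 + (-10 + 4 - 22)) = (151 - 28)/7 = (⅐)*123 = 123/7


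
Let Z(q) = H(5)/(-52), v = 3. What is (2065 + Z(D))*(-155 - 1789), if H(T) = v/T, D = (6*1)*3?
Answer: -260931942/65 ≈ -4.0143e+6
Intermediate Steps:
D = 18 (D = 6*3 = 18)
H(T) = 3/T
Z(q) = -3/260 (Z(q) = (3/5)/(-52) = (3*(⅕))*(-1/52) = (⅗)*(-1/52) = -3/260)
(2065 + Z(D))*(-155 - 1789) = (2065 - 3/260)*(-155 - 1789) = (536897/260)*(-1944) = -260931942/65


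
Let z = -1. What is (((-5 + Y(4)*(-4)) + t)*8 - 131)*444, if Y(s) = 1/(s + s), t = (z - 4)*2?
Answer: -113220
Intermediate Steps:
t = -10 (t = (-1 - 4)*2 = -5*2 = -10)
Y(s) = 1/(2*s)
(((-5 + Y(4)*(-4)) + t)*8 - 131)*444 = (((-5 + ((½)/4)*(-4)) - 10)*8 - 131)*444 = (((-5 + ((½)*(¼))*(-4)) - 10)*8 - 131)*444 = (((-5 + (⅛)*(-4)) - 10)*8 - 131)*444 = (((-5 - ½) - 10)*8 - 131)*444 = ((-11/2 - 10)*8 - 131)*444 = (-31/2*8 - 131)*444 = (-124 - 131)*444 = -255*444 = -113220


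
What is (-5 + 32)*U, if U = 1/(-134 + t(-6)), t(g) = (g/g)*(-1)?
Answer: -⅕ ≈ -0.20000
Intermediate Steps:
t(g) = -1 (t(g) = 1*(-1) = -1)
U = -1/135 (U = 1/(-134 - 1) = 1/(-135) = -1/135 ≈ -0.0074074)
(-5 + 32)*U = (-5 + 32)*(-1/135) = 27*(-1/135) = -⅕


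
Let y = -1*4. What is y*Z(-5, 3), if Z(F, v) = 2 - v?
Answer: 4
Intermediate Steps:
y = -4
y*Z(-5, 3) = -4*(2 - 1*3) = -4*(2 - 3) = -4*(-1) = 4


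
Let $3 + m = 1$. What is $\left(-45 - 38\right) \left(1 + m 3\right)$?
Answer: $415$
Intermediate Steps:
$m = -2$ ($m = -3 + 1 = -2$)
$\left(-45 - 38\right) \left(1 + m 3\right) = \left(-45 - 38\right) \left(1 - 6\right) = - 83 \left(1 - 6\right) = \left(-83\right) \left(-5\right) = 415$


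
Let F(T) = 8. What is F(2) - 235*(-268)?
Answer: 62988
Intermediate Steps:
F(2) - 235*(-268) = 8 - 235*(-268) = 8 + 62980 = 62988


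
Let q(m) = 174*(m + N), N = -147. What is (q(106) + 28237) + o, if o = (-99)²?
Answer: 30904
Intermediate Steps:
q(m) = -25578 + 174*m (q(m) = 174*(m - 147) = 174*(-147 + m) = -25578 + 174*m)
o = 9801
(q(106) + 28237) + o = ((-25578 + 174*106) + 28237) + 9801 = ((-25578 + 18444) + 28237) + 9801 = (-7134 + 28237) + 9801 = 21103 + 9801 = 30904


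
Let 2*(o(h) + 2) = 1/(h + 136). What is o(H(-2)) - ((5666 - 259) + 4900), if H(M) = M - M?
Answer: -2804047/272 ≈ -10309.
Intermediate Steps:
H(M) = 0
o(h) = -2 + 1/(2*(136 + h)) (o(h) = -2 + 1/(2*(h + 136)) = -2 + 1/(2*(136 + h)))
o(H(-2)) - ((5666 - 259) + 4900) = (-543 - 4*0)/(2*(136 + 0)) - ((5666 - 259) + 4900) = (1/2)*(-543 + 0)/136 - (5407 + 4900) = (1/2)*(1/136)*(-543) - 1*10307 = -543/272 - 10307 = -2804047/272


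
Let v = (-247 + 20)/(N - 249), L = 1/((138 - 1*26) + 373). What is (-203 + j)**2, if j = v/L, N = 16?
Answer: 3943337616/54289 ≈ 72636.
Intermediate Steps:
L = 1/485 (L = 1/((138 - 26) + 373) = 1/(112 + 373) = 1/485 ≈ 0.0020619)
v = 227/233 (v = (-247 + 20)/(16 - 249) = -227/(-233) = -227*(-1/233) = 227/233 ≈ 0.97425)
j = 110095/233 (j = 227/(233*(1/485)) = (227/233)*485 = 110095/233 ≈ 472.51)
(-203 + j)**2 = (-203 + 110095/233)**2 = (62796/233)**2 = 3943337616/54289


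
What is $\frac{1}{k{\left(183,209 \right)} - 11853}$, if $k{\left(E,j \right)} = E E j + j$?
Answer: $\frac{1}{6987557} \approx 1.4311 \cdot 10^{-7}$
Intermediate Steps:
$k{\left(E,j \right)} = j + j E^{2}$ ($k{\left(E,j \right)} = E^{2} j + j = j E^{2} + j = j + j E^{2}$)
$\frac{1}{k{\left(183,209 \right)} - 11853} = \frac{1}{209 \left(1 + 183^{2}\right) - 11853} = \frac{1}{209 \left(1 + 33489\right) - 11853} = \frac{1}{209 \cdot 33490 - 11853} = \frac{1}{6999410 - 11853} = \frac{1}{6987557}$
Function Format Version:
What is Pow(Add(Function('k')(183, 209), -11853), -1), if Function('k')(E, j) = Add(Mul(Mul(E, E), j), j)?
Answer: Rational(1, 6987557) ≈ 1.4311e-7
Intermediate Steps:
Function('k')(E, j) = Add(j, Mul(j, Pow(E, 2))) (Function('k')(E, j) = Add(Mul(Pow(E, 2), j), j) = Add(Mul(j, Pow(E, 2)), j) = Add(j, Mul(j, Pow(E, 2))))
Pow(Add(Function('k')(183, 209), -11853), -1) = Pow(Add(Mul(209, Add(1, Pow(183, 2))), -11853), -1) = Pow(Add(Mul(209, Add(1, 33489)), -11853), -1) = Pow(Add(Mul(209, 33490), -11853), -1) = Pow(Add(6999410, -11853), -1) = Pow(6987557, -1) = Rational(1, 6987557)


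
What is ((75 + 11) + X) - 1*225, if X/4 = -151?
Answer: -743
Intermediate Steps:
X = -604 (X = 4*(-151) = -604)
((75 + 11) + X) - 1*225 = ((75 + 11) - 604) - 1*225 = (86 - 604) - 225 = -518 - 225 = -743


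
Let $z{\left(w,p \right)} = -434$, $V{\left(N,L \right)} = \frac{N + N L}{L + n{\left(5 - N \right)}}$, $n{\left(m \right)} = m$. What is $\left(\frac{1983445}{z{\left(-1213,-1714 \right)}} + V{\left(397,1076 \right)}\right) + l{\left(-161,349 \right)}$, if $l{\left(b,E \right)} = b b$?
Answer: $\frac{1087282157}{49476} \approx 21976.0$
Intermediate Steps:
$l{\left(b,E \right)} = b^{2}$
$V{\left(N,L \right)} = \frac{N + L N}{5 + L - N}$ ($V{\left(N,L \right)} = \frac{N + N L}{L - \left(-5 + N\right)} = \frac{N + L N}{5 + L - N}$)
$\left(\frac{1983445}{z{\left(-1213,-1714 \right)}} + V{\left(397,1076 \right)}\right) + l{\left(-161,349 \right)} = \left(\frac{1983445}{-434} + \frac{397 \left(1 + 1076\right)}{5 + 1076 - 397}\right) + \left(-161\right)^{2} = \left(1983445 \left(- \frac{1}{434}\right) + 397 \frac{1}{5 + 1076 - 397} \cdot 1077\right) + 25921 = \left(- \frac{1983445}{434} + 397 \cdot \frac{1}{684} \cdot 1077\right) + 25921 = \left(- \frac{1983445}{434} + \frac{142523}{228}\right) + 25921 = - \frac{195185239}{49476} + 25921 = \frac{1087282157}{49476}$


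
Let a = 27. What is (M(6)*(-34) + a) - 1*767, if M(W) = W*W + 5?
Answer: -2134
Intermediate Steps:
M(W) = 5 + W² (M(W) = W² + 5 = 5 + W²)
(M(6)*(-34) + a) - 1*767 = ((5 + 6²)*(-34) + 27) - 1*767 = ((5 + 36)*(-34) + 27) - 767 = (41*(-34) + 27) - 767 = (-1394 + 27) - 767 = -1367 - 767 = -2134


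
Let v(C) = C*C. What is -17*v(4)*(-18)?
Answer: 4896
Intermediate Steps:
v(C) = C**2
-17*v(4)*(-18) = -17*4**2*(-18) = -17*16*(-18) = -272*(-18) = 4896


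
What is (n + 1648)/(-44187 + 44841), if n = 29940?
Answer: 15794/327 ≈ 48.300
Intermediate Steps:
(n + 1648)/(-44187 + 44841) = (29940 + 1648)/(-44187 + 44841) = 31588/654 = 31588*(1/654) = 15794/327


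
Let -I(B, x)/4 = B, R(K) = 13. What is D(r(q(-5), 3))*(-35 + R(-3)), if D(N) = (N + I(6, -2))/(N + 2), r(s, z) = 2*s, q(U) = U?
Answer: -187/2 ≈ -93.500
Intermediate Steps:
I(B, x) = -4*B
D(N) = (-24 + N)/(2 + N) (D(N) = (N - 4*6)/(N + 2) = (N - 24)/(2 + N) = (-24 + N)/(2 + N))
D(r(q(-5), 3))*(-35 + R(-3)) = ((-24 + 2*(-5))/(2 + 2*(-5)))*(-35 + 13) = ((-24 - 10)/(2 - 10))*(-22) = (-34/(-8))*(-22) = -⅛*(-34)*(-22) = (17/4)*(-22) = -187/2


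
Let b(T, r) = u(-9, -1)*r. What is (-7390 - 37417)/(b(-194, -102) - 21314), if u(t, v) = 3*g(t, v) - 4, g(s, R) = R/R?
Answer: 44807/21212 ≈ 2.1123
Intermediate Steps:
g(s, R) = 1
u(t, v) = -1 (u(t, v) = 3*1 - 4 = 3 - 4 = -1)
b(T, r) = -r
(-7390 - 37417)/(b(-194, -102) - 21314) = (-7390 - 37417)/(-1*(-102) - 21314) = -44807/(102 - 21314) = -44807/(-21212) = -44807*(-1/21212) = 44807/21212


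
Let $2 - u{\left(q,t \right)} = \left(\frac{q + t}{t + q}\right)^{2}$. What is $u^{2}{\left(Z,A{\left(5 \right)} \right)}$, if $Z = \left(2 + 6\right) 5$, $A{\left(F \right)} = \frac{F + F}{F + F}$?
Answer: $1$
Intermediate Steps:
$A{\left(F \right)} = 1$ ($A{\left(F \right)} = \frac{2 F}{2 F} = 2 F \frac{1}{2 F} = 1$)
$Z = 40$ ($Z = 8 \cdot 5 = 40$)
$u{\left(q,t \right)} = 1$ ($u{\left(q,t \right)} = 2 - \left(\frac{q + t}{t + q}\right)^{2} = 2 - \left(\frac{q + t}{q + t}\right)^{2} = 2 - 1^{2} = 2 - 1 = 1$)
$u^{2}{\left(Z,A{\left(5 \right)} \right)} = 1^{2} = 1$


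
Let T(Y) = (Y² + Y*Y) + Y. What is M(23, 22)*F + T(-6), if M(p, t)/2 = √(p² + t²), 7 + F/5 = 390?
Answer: 66 + 3830*√1013 ≈ 1.2197e+5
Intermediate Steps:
F = 1915 (F = -35 + 5*390 = -35 + 1950 = 1915)
T(Y) = Y + 2*Y² (T(Y) = (Y² + Y²) + Y = 2*Y² + Y = Y + 2*Y²)
M(p, t) = 2*√(p² + t²)
M(23, 22)*F + T(-6) = (2*√(23² + 22²))*1915 - 6*(1 + 2*(-6)) = (2*√(529 + 484))*1915 - 6*(1 - 12) = (2*√1013)*1915 - 6*(-11) = 3830*√1013 + 66 = 66 + 3830*√1013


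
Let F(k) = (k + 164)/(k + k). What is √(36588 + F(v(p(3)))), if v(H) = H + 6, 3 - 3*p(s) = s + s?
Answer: √3660490/10 ≈ 191.32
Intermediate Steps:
p(s) = 1 - 2*s/3 (p(s) = 1 - (s + s)/3 = 1 - 2*s/3)
v(H) = 6 + H
F(k) = (164 + k)/(2*k) (F(k) = (164 + k)/((2*k)) = (164 + k)*(1/(2*k)) = (164 + k)/(2*k))
√(36588 + F(v(p(3)))) = √(36588 + (164 + (6 + (1 - ⅔*3)))/(2*(6 + (1 - ⅔*3)))) = √(36588 + (164 + (6 + (1 - 2)))/(2*(6 + (1 - 2)))) = √(36588 + (164 + (6 - 1))/(2*(6 - 1))) = √(36588 + (½)*(164 + 5)/5) = √(36588 + (½)*(⅕)*169) = √(36588 + 169/10) = √(366049/10) = √3660490/10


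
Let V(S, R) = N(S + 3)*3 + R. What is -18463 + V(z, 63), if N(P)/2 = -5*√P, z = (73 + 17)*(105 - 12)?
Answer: -18400 - 30*√8373 ≈ -21145.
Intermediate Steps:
z = 8370 (z = 90*93 = 8370)
N(P) = -10*√P (N(P) = 2*(-5*√P) = -10*√P)
V(S, R) = R - 30*√(3 + S) (V(S, R) = -10*√(S + 3)*3 + R = -10*√(3 + S)*3 + R = -30*√(3 + S) + R = R - 30*√(3 + S))
-18463 + V(z, 63) = -18463 + (63 - 30*√(3 + 8370)) = -18463 + (63 - 30*√8373) = -18400 - 30*√8373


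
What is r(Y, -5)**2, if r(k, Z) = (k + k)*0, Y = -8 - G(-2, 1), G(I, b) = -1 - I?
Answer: 0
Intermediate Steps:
Y = -9 (Y = -8 - (-1 - 1*(-2)) = -8 - (-1 + 2) = -8 - 1*1 = -8 - 1 = -9)
r(k, Z) = 0 (r(k, Z) = (2*k)*0 = 0)
r(Y, -5)**2 = 0**2 = 0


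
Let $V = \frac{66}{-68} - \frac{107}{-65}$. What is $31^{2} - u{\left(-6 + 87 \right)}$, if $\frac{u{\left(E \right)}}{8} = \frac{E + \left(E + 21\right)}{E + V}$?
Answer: $\frac{170227943}{180503} \approx 943.08$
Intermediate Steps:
$V = \frac{1493}{2210}$ ($V = 66 \left(- \frac{1}{68}\right) - - \frac{107}{65} = - \frac{33}{34} + \frac{107}{65} = \frac{1493}{2210} \approx 0.67557$)
$u{\left(E \right)} = \frac{8 \left(21 + 2 E\right)}{\frac{1493}{2210} + E}$ ($u{\left(E \right)} = 8 \frac{E + \left(E + 21\right)}{E + \frac{1493}{2210}} = 8 \frac{E + \left(21 + E\right)}{\frac{1493}{2210} + E} = 8 \frac{21 + 2 E}{\frac{1493}{2210} + E} = \frac{8 \left(21 + 2 E\right)}{\frac{1493}{2210} + E}$)
$31^{2} - u{\left(-6 + 87 \right)} = 31^{2} - \frac{17680 \left(21 + 2 \left(-6 + 87\right)\right)}{1493 + 2210 \left(-6 + 87\right)} = 961 - \frac{17680 \left(21 + 2 \cdot 81\right)}{1493 + 2210 \cdot 81} = 961 - \frac{17680 \left(21 + 162\right)}{1493 + 179010} = 961 - 17680 \cdot \frac{1}{180503} \cdot 183 = 961 - \frac{3235440}{180503} = \frac{170227943}{180503}$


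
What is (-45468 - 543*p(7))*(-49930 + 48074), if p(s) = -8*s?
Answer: 27951360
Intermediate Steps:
(-45468 - 543*p(7))*(-49930 + 48074) = (-45468 - (-4344)*7)*(-49930 + 48074) = (-45468 - 543*(-56))*(-1856) = (-45468 + 30408)*(-1856) = -15060*(-1856) = 27951360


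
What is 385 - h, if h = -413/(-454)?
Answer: 174377/454 ≈ 384.09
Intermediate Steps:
h = 413/454 (h = -413*(-1/454) = 413/454 ≈ 0.90969)
385 - h = 385 - 1*413/454 = 385 - 413/454 = 174377/454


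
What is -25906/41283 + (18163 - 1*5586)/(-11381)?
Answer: -814052477/469841823 ≈ -1.7326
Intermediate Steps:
-25906/41283 + (18163 - 1*5586)/(-11381) = -25906*1/41283 + (18163 - 5586)*(-1/11381) = -25906/41283 + 12577*(-1/11381) = -25906/41283 - 12577/11381 = -814052477/469841823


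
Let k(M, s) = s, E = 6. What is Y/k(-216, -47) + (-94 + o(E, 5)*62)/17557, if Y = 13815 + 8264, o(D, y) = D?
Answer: -387627937/825179 ≈ -469.75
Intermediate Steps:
Y = 22079
Y/k(-216, -47) + (-94 + o(E, 5)*62)/17557 = 22079/(-47) + (-94 + 6*62)/17557 = 22079*(-1/47) + (-94 + 372)*(1/17557) = -22079/47 + 278*(1/17557) = -22079/47 + 278/17557 = -387627937/825179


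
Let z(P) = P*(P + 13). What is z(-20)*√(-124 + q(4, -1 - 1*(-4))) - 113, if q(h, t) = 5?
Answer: -113 + 140*I*√119 ≈ -113.0 + 1527.2*I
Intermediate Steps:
z(P) = P*(13 + P)
z(-20)*√(-124 + q(4, -1 - 1*(-4))) - 113 = (-20*(13 - 20))*√(-124 + 5) - 113 = (-20*(-7))*√(-119) - 113 = 140*(I*√119) - 113 = 140*I*√119 - 113 = -113 + 140*I*√119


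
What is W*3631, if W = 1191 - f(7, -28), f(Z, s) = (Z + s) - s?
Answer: 4299104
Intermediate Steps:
f(Z, s) = Z
W = 1184 (W = 1191 - 1*7 = 1191 - 7 = 1184)
W*3631 = 1184*3631 = 4299104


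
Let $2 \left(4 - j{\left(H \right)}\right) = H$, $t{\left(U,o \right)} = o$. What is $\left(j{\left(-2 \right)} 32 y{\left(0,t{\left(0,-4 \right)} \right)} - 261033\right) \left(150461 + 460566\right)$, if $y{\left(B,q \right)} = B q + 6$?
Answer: $-158911624971$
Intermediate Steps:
$j{\left(H \right)} = 4 - \frac{H}{2}$
$y{\left(B,q \right)} = 6 + B q$
$\left(j{\left(-2 \right)} 32 y{\left(0,t{\left(0,-4 \right)} \right)} - 261033\right) \left(150461 + 460566\right) = \left(\left(4 - -1\right) 32 \left(6 + 0 \left(-4\right)\right) - 261033\right) \left(150461 + 460566\right) = \left(\left(4 + 1\right) 32 \left(6 + 0\right) - 261033\right) 611027 = \left(5 \cdot 32 \cdot 6 - 261033\right) 611027 = \left(160 \cdot 6 - 261033\right) 611027 = \left(960 - 261033\right) 611027 = \left(-260073\right) 611027 = -158911624971$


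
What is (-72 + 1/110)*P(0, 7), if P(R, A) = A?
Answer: -55433/110 ≈ -503.94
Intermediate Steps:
(-72 + 1/110)*P(0, 7) = (-72 + 1/110)*7 = -7919/110*7 = -55433/110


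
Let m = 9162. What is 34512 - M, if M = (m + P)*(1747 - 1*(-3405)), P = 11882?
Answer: -108384176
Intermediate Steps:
M = 108418688 (M = (9162 + 11882)*(1747 - 1*(-3405)) = 21044*(1747 + 3405) = 21044*5152 = 108418688)
34512 - M = 34512 - 1*108418688 = 34512 - 108418688 = -108384176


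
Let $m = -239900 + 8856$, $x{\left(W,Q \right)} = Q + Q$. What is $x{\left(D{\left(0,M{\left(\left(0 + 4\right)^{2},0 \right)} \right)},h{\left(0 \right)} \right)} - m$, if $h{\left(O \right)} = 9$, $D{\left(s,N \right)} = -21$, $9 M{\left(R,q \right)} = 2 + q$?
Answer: $231062$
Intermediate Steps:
$M{\left(R,q \right)} = \frac{2}{9} + \frac{q}{9}$ ($M{\left(R,q \right)} = \frac{2 + q}{9} = \frac{2}{9} + \frac{q}{9}$)
$x{\left(W,Q \right)} = 2 Q$
$m = -231044$
$x{\left(D{\left(0,M{\left(\left(0 + 4\right)^{2},0 \right)} \right)},h{\left(0 \right)} \right)} - m = 2 \cdot 9 - -231044 = 18 + 231044 = 231062$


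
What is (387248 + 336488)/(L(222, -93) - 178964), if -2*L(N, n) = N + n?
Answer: -1447472/358057 ≈ -4.0426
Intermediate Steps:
L(N, n) = -N/2 - n/2 (L(N, n) = -(N + n)/2 = -N/2 - n/2)
(387248 + 336488)/(L(222, -93) - 178964) = (387248 + 336488)/((-1/2*222 - 1/2*(-93)) - 178964) = 723736/((-111 + 93/2) - 178964) = 723736/(-129/2 - 178964) = 723736/(-358057/2) = 723736*(-2/358057) = -1447472/358057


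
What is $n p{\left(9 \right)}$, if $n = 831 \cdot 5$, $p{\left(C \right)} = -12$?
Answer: $-49860$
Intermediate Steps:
$n = 4155$
$n p{\left(9 \right)} = 4155 \left(-12\right) = -49860$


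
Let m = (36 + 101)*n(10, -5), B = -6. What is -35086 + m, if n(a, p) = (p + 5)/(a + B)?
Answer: -35086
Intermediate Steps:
n(a, p) = (5 + p)/(-6 + a) (n(a, p) = (p + 5)/(a - 6) = (5 + p)/(-6 + a))
m = 0 (m = (36 + 101)*((5 - 5)/(-6 + 10)) = 137*(0/4) = 137*((¼)*0) = 137*0 = 0)
-35086 + m = -35086 + 0 = -35086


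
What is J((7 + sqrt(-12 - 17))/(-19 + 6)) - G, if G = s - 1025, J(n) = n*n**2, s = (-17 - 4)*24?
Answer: 3359479/2197 - 118*I*sqrt(29)/2197 ≈ 1529.1 - 0.28924*I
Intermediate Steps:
s = -504 (s = -21*24 = -504)
J(n) = n**3
G = -1529 (G = -504 - 1025 = -1529)
J((7 + sqrt(-12 - 17))/(-19 + 6)) - G = ((7 + sqrt(-12 - 17))/(-19 + 6))**3 - 1*(-1529) = ((7 + sqrt(-29))/(-13))**3 + 1529 = ((7 + I*sqrt(29))*(-1/13))**3 + 1529 = (-7/13 - I*sqrt(29)/13)**3 + 1529 = 1529 + (-7/13 - I*sqrt(29)/13)**3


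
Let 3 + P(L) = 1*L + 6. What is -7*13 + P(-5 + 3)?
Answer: -90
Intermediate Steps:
P(L) = 3 + L (P(L) = -3 + (1*L + 6) = -3 + (L + 6) = -3 + (6 + L) = 3 + L)
-7*13 + P(-5 + 3) = -7*13 + (3 + (-5 + 3)) = -91 + (3 - 2) = -91 + 1 = -90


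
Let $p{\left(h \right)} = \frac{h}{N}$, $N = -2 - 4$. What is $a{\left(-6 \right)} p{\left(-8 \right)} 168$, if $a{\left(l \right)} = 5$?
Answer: $1120$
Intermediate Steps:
$N = -6$ ($N = -2 - 4 = -6$)
$p{\left(h \right)} = - \frac{h}{6}$ ($p{\left(h \right)} = \frac{h}{-6} = h \left(- \frac{1}{6}\right) = - \frac{h}{6}$)
$a{\left(-6 \right)} p{\left(-8 \right)} 168 = 5 \left(\left(- \frac{1}{6}\right) \left(-8\right)\right) 168 = 5 \cdot \frac{4}{3} \cdot 168 = \frac{20}{3} \cdot 168 = 1120$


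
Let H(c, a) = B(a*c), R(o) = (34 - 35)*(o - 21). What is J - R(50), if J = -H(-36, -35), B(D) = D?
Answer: -1231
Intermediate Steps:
R(o) = 21 - o (R(o) = -(-21 + o) = 21 - o)
H(c, a) = a*c
J = -1260 (J = -(-35)*(-36) = -1*1260 = -1260)
J - R(50) = -1260 - (21 - 1*50) = -1260 - (21 - 50) = -1260 - 1*(-29) = -1260 + 29 = -1231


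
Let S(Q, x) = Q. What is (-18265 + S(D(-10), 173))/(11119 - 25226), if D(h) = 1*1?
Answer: 18264/14107 ≈ 1.2947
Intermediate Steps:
D(h) = 1
(-18265 + S(D(-10), 173))/(11119 - 25226) = (-18265 + 1)/(11119 - 25226) = -18264/(-14107) = -18264*(-1/14107) = 18264/14107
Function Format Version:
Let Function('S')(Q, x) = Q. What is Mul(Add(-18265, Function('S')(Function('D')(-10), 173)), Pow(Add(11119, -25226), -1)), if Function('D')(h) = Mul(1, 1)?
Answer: Rational(18264, 14107) ≈ 1.2947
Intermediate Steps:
Function('D')(h) = 1
Mul(Add(-18265, Function('S')(Function('D')(-10), 173)), Pow(Add(11119, -25226), -1)) = Mul(Add(-18265, 1), Pow(Add(11119, -25226), -1)) = Mul(-18264, Pow(-14107, -1)) = Mul(-18264, Rational(-1, 14107)) = Rational(18264, 14107)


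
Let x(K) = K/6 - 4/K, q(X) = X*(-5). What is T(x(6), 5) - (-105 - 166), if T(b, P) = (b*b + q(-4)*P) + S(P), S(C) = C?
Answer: 3385/9 ≈ 376.11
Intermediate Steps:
q(X) = -5*X
x(K) = -4/K + K/6 (x(K) = K*(⅙) - 4/K = K/6 - 4/K = -4/K + K/6)
T(b, P) = b² + 21*P (T(b, P) = (b*b + (-5*(-4))*P) + P = (b² + 20*P) + P = b² + 21*P)
T(x(6), 5) - (-105 - 166) = ((-4/6 + (⅙)*6)² + 21*5) - (-105 - 166) = ((-4*⅙ + 1)² + 105) - 1*(-271) = ((-⅔ + 1)² + 105) + 271 = ((⅓)² + 105) + 271 = (⅑ + 105) + 271 = 946/9 + 271 = 3385/9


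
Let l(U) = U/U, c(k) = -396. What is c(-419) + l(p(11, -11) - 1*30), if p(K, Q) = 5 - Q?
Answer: -395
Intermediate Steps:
l(U) = 1
c(-419) + l(p(11, -11) - 1*30) = -396 + 1 = -395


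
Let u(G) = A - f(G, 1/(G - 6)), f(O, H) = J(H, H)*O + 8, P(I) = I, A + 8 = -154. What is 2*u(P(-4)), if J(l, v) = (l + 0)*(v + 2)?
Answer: -8538/25 ≈ -341.52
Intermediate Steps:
A = -162 (A = -8 - 154 = -162)
J(l, v) = l*(2 + v)
f(O, H) = 8 + H*O*(2 + H) (f(O, H) = (H*(2 + H))*O + 8 = H*O*(2 + H) + 8 = 8 + H*O*(2 + H))
u(G) = -170 - G*(2 + 1/(-6 + G))/(-6 + G) (u(G) = -162 - (8 + G*(2 + 1/(G - 6))/(G - 6)) = -162 - (8 + G*(2 + 1/(-6 + G))/(-6 + G)) = -162 + (-8 - G*(2 + 1/(-6 + G))/(-6 + G)) = -170 - G*(2 + 1/(-6 + G))/(-6 + G))
2*u(P(-4)) = 2*((-6120 - 172*(-4)² + 2051*(-4))/(36 + (-4)² - 12*(-4))) = 2*((-6120 - 172*16 - 8204)/(36 + 16 + 48)) = 2*((-6120 - 2752 - 8204)/100) = 2*((1/100)*(-17076)) = 2*(-4269/25) = -8538/25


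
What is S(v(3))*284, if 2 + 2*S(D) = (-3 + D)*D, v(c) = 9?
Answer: 7384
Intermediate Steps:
S(D) = -1 + D*(-3 + D)/2 (S(D) = -1 + ((-3 + D)*D)/2 = -1 + (D*(-3 + D))/2 = -1 + D*(-3 + D)/2)
S(v(3))*284 = (-1 + (½)*9² - 3/2*9)*284 = (-1 + (½)*81 - 27/2)*284 = (-1 + 81/2 - 27/2)*284 = 26*284 = 7384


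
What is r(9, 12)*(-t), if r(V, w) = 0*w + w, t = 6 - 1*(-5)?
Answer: -132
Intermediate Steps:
t = 11 (t = 6 + 5 = 11)
r(V, w) = w (r(V, w) = 0 + w = w)
r(9, 12)*(-t) = 12*(-1*11) = 12*(-11) = -132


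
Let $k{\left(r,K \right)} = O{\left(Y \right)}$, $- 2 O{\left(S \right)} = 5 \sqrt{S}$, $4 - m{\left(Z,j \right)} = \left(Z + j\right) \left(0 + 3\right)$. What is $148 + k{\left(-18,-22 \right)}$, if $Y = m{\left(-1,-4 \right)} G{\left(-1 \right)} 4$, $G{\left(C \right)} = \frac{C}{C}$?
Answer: $148 - 5 \sqrt{19} \approx 126.21$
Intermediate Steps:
$G{\left(C \right)} = 1$
$m{\left(Z,j \right)} = 4 - 3 Z - 3 j$ ($m{\left(Z,j \right)} = 4 - \left(Z + j\right) \left(0 + 3\right) = 4 - \left(Z + j\right) 3 = 4 - \left(3 Z + 3 j\right) = 4 - 3 Z - 3 j$)
$Y = 76$ ($Y = \left(4 - -3 - -12\right) 1 \cdot 4 = \left(4 + 3 + 12\right) 1 \cdot 4 = 19 \cdot 1 \cdot 4 = 19 \cdot 4 = 76$)
$O{\left(S \right)} = - \frac{5 \sqrt{S}}{2}$
$k{\left(r,K \right)} = - 5 \sqrt{19}$ ($k{\left(r,K \right)} = - \frac{5 \sqrt{76}}{2} = - \frac{5 \cdot 2 \sqrt{19}}{2} = - 5 \sqrt{19}$)
$148 + k{\left(-18,-22 \right)} = 148 - 5 \sqrt{19}$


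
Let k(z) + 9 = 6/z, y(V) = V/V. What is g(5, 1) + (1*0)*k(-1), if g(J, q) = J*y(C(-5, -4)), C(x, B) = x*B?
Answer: 5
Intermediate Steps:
C(x, B) = B*x
y(V) = 1
g(J, q) = J (g(J, q) = J*1 = J)
k(z) = -9 + 6/z
g(5, 1) + (1*0)*k(-1) = 5 + (1*0)*(-9 + 6/(-1)) = 5 + 0*(-9 + 6*(-1)) = 5 + 0*(-9 - 6) = 5 + 0*(-15) = 5 + 0 = 5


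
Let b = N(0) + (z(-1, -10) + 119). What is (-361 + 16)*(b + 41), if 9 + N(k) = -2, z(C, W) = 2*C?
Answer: -50715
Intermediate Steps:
N(k) = -11 (N(k) = -9 - 2 = -11)
b = 106 (b = -11 + (2*(-1) + 119) = -11 + (-2 + 119) = -11 + 117 = 106)
(-361 + 16)*(b + 41) = (-361 + 16)*(106 + 41) = -345*147 = -50715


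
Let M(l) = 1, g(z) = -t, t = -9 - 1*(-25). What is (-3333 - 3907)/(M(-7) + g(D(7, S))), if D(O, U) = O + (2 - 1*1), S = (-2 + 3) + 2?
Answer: 1448/3 ≈ 482.67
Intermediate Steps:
t = 16 (t = -9 + 25 = 16)
S = 3 (S = 1 + 2 = 3)
D(O, U) = 1 + O (D(O, U) = O + (2 - 1) = O + 1 = 1 + O)
g(z) = -16 (g(z) = -1*16 = -16)
(-3333 - 3907)/(M(-7) + g(D(7, S))) = (-3333 - 3907)/(1 - 16) = -7240/(-15) = -7240*(-1/15) = 1448/3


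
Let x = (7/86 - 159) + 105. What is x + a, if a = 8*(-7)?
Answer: -9453/86 ≈ -109.92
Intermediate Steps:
x = -4637/86 (x = (7*(1/86) - 159) + 105 = (7/86 - 159) + 105 = -13667/86 + 105 = -4637/86 ≈ -53.919)
a = -56
x + a = -4637/86 - 56 = -9453/86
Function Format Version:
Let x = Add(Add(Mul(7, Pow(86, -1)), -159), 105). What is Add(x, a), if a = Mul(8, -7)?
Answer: Rational(-9453, 86) ≈ -109.92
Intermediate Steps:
x = Rational(-4637, 86) (x = Add(Add(Mul(7, Rational(1, 86)), -159), 105) = Add(Add(Rational(7, 86), -159), 105) = Add(Rational(-13667, 86), 105) = Rational(-4637, 86) ≈ -53.919)
a = -56
Add(x, a) = Add(Rational(-4637, 86), -56) = Rational(-9453, 86)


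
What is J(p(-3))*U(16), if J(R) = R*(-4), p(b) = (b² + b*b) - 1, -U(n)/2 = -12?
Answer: -1632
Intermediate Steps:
U(n) = 24 (U(n) = -2*(-12) = 24)
p(b) = -1 + 2*b² (p(b) = (b² + b²) - 1 = 2*b² - 1 = -1 + 2*b²)
J(R) = -4*R
J(p(-3))*U(16) = -4*(-1 + 2*(-3)²)*24 = -4*(-1 + 2*9)*24 = -4*(-1 + 18)*24 = -4*17*24 = -68*24 = -1632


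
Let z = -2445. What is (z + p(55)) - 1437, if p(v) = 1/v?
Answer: -213509/55 ≈ -3882.0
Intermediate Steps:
(z + p(55)) - 1437 = (-2445 + 1/55) - 1437 = -134474/55 - 1437 = -213509/55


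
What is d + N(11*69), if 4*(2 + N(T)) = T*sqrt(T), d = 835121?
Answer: 835119 + 759*sqrt(759)/4 ≈ 8.4035e+5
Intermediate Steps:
N(T) = -2 + T**(3/2)/4 (N(T) = -2 + (T*sqrt(T))/4 = -2 + T**(3/2)/4)
d + N(11*69) = 835121 + (-2 + (11*69)**(3/2)/4) = 835121 + (-2 + 759**(3/2)/4) = 835121 + (-2 + (759*sqrt(759))/4) = 835121 + (-2 + 759*sqrt(759)/4) = 835119 + 759*sqrt(759)/4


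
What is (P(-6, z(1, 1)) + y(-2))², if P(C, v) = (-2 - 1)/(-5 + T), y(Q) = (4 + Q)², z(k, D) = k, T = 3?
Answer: 121/4 ≈ 30.250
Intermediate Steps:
P(C, v) = 3/2 (P(C, v) = (-2 - 1)/(-5 + 3) = -3/(-2) = -3*(-½) = 3/2)
(P(-6, z(1, 1)) + y(-2))² = (3/2 + (4 - 2)²)² = (3/2 + 2²)² = (3/2 + 4)² = (11/2)² = 121/4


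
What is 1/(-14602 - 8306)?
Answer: -1/22908 ≈ -4.3653e-5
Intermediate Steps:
1/(-14602 - 8306) = 1/(-22908) = -1/22908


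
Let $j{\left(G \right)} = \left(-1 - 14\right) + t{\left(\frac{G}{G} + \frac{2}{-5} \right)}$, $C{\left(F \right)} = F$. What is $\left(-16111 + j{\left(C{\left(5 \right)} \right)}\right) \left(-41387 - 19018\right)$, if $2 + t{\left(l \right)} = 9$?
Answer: $973668195$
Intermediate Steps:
$t{\left(l \right)} = 7$ ($t{\left(l \right)} = -2 + 9 = 7$)
$j{\left(G \right)} = -8$ ($j{\left(G \right)} = \left(-1 - 14\right) + 7 = -15 + 7 = -8$)
$\left(-16111 + j{\left(C{\left(5 \right)} \right)}\right) \left(-41387 - 19018\right) = \left(-16111 - 8\right) \left(-41387 - 19018\right) = \left(-16119\right) \left(-60405\right) = 973668195$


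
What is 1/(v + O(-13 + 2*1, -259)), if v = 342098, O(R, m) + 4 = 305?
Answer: 1/342399 ≈ 2.9206e-6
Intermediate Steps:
O(R, m) = 301 (O(R, m) = -4 + 305 = 301)
1/(v + O(-13 + 2*1, -259)) = 1/(342098 + 301) = 1/342399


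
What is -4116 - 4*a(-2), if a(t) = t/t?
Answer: -4120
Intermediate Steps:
a(t) = 1
-4116 - 4*a(-2) = -4116 - 4*1 = -4116 - 4 = -4120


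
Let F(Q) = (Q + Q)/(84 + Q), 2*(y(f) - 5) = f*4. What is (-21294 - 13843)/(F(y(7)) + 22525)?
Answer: -3619111/2320113 ≈ -1.5599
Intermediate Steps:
y(f) = 5 + 2*f (y(f) = 5 + (f*4)/2 = 5 + (4*f)/2 = 5 + 2*f)
F(Q) = 2*Q/(84 + Q) (F(Q) = (2*Q)/(84 + Q) = 2*Q/(84 + Q))
(-21294 - 13843)/(F(y(7)) + 22525) = (-21294 - 13843)/(2*(5 + 2*7)/(84 + (5 + 2*7)) + 22525) = -35137/(2*(5 + 14)/(84 + (5 + 14)) + 22525) = -35137/(2*19/(84 + 19) + 22525) = -35137/(2*19/103 + 22525) = -35137/(2*19*(1/103) + 22525) = -35137/(38/103 + 22525) = -35137/2320113/103 = -35137*103/2320113 = -3619111/2320113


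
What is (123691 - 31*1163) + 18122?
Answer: 105760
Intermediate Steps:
(123691 - 31*1163) + 18122 = (123691 - 36053) + 18122 = 87638 + 18122 = 105760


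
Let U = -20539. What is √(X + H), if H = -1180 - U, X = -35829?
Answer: 3*I*√1830 ≈ 128.34*I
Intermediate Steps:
H = 19359 (H = -1180 - 1*(-20539) = -1180 + 20539 = 19359)
√(X + H) = √(-35829 + 19359) = √(-16470) = 3*I*√1830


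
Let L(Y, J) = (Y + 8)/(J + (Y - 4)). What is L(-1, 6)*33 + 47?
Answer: 278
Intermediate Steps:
L(Y, J) = (8 + Y)/(-4 + J + Y) (L(Y, J) = (8 + Y)/(J + (-4 + Y)) = (8 + Y)/(-4 + J + Y))
L(-1, 6)*33 + 47 = ((8 - 1)/(-4 + 6 - 1))*33 + 47 = (7/1)*33 + 47 = (1*7)*33 + 47 = 7*33 + 47 = 231 + 47 = 278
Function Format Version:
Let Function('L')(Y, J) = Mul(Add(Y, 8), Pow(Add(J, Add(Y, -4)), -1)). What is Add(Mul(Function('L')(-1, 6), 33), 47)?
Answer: 278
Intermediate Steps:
Function('L')(Y, J) = Mul(Pow(Add(-4, J, Y), -1), Add(8, Y)) (Function('L')(Y, J) = Mul(Add(8, Y), Pow(Add(J, Add(-4, Y)), -1)) = Mul(Add(8, Y), Pow(Add(-4, J, Y), -1)) = Mul(Pow(Add(-4, J, Y), -1), Add(8, Y)))
Add(Mul(Function('L')(-1, 6), 33), 47) = Add(Mul(Mul(Pow(Add(-4, 6, -1), -1), Add(8, -1)), 33), 47) = Add(Mul(Mul(Pow(1, -1), 7), 33), 47) = Add(Mul(Mul(1, 7), 33), 47) = Add(Mul(7, 33), 47) = Add(231, 47) = 278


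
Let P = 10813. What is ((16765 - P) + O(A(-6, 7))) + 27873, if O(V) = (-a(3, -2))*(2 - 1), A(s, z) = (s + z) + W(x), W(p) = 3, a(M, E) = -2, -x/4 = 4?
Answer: 33827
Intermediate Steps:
x = -16 (x = -4*4 = -16)
A(s, z) = 3 + s + z (A(s, z) = (s + z) + 3 = 3 + s + z)
O(V) = 2 (O(V) = (-1*(-2))*(2 - 1) = 2*1 = 2)
((16765 - P) + O(A(-6, 7))) + 27873 = ((16765 - 1*10813) + 2) + 27873 = ((16765 - 10813) + 2) + 27873 = (5952 + 2) + 27873 = 5954 + 27873 = 33827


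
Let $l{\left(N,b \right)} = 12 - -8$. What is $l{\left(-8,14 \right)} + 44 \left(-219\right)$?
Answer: $-9616$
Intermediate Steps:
$l{\left(N,b \right)} = 20$ ($l{\left(N,b \right)} = 12 + 8 = 20$)
$l{\left(-8,14 \right)} + 44 \left(-219\right) = 20 + 44 \left(-219\right) = 20 - 9636 = -9616$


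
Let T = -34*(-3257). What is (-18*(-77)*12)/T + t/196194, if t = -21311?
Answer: 451580545/10863065586 ≈ 0.041570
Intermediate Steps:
T = 110738
(-18*(-77)*12)/T + t/196194 = (-18*(-77)*12)/110738 - 21311/196194 = (1386*12)*(1/110738) - 21311*1/196194 = 16632*(1/110738) - 21311/196194 = 8316/55369 - 21311/196194 = 451580545/10863065586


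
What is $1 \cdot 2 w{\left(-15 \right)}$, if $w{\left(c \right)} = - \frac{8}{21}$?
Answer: $- \frac{16}{21} \approx -0.7619$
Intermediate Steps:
$w{\left(c \right)} = - \frac{8}{21}$ ($w{\left(c \right)} = \left(-8\right) \frac{1}{21} = - \frac{8}{21}$)
$1 \cdot 2 w{\left(-15 \right)} = 1 \cdot 2 \left(- \frac{8}{21}\right) = 2 \left(- \frac{8}{21}\right) = - \frac{16}{21}$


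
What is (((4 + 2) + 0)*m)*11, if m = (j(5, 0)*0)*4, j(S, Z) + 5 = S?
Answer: 0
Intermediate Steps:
j(S, Z) = -5 + S
m = 0 (m = ((-5 + 5)*0)*4 = (0*0)*4 = 0*4 = 0)
(((4 + 2) + 0)*m)*11 = (((4 + 2) + 0)*0)*11 = ((6 + 0)*0)*11 = (6*0)*11 = 0*11 = 0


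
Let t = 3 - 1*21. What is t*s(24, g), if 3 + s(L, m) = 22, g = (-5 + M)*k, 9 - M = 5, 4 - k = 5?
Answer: -342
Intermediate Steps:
k = -1 (k = 4 - 1*5 = 4 - 5 = -1)
M = 4 (M = 9 - 1*5 = 9 - 5 = 4)
g = 1 (g = (-5 + 4)*(-1) = -1*(-1) = 1)
s(L, m) = 19 (s(L, m) = -3 + 22 = 19)
t = -18 (t = 3 - 21 = -18)
t*s(24, g) = -18*19 = -342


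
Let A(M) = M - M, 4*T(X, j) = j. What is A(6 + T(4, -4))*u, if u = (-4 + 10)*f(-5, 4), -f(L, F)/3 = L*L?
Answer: 0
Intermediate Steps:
f(L, F) = -3*L² (f(L, F) = -3*L*L = -3*L²)
T(X, j) = j/4
A(M) = 0
u = -450 (u = (-4 + 10)*(-3*(-5)²) = 6*(-3*25) = 6*(-75) = -450)
A(6 + T(4, -4))*u = 0*(-450) = 0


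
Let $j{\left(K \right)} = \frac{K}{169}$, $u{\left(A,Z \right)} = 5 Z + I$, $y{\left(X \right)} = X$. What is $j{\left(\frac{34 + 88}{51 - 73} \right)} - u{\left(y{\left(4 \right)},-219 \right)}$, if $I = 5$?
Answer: $\frac{2026249}{1859} \approx 1090.0$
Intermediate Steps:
$u{\left(A,Z \right)} = 5 + 5 Z$ ($u{\left(A,Z \right)} = 5 Z + 5 = 5 + 5 Z$)
$j{\left(K \right)} = \frac{K}{169}$ ($j{\left(K \right)} = K \frac{1}{169} = \frac{K}{169}$)
$j{\left(\frac{34 + 88}{51 - 73} \right)} - u{\left(y{\left(4 \right)},-219 \right)} = \frac{\left(34 + 88\right) \frac{1}{51 - 73}}{169} - \left(5 + 5 \left(-219\right)\right) = \frac{122 \frac{1}{-22}}{169} - \left(5 - 1095\right) = \frac{122 \left(- \frac{1}{22}\right)}{169} - -1090 = \frac{1}{169} \left(- \frac{61}{11}\right) + 1090 = - \frac{61}{1859} + 1090 = \frac{2026249}{1859}$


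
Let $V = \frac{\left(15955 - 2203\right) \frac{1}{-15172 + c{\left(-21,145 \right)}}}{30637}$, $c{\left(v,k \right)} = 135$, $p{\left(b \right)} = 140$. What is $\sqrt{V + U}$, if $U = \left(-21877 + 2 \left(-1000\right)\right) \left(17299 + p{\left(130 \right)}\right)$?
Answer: $\frac{3 i \sqrt{9819145608750670942395019}}{460688569} \approx 20406.0 i$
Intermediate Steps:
$U = -416391003$ ($U = \left(-21877 + 2 \left(-1000\right)\right) \left(17299 + 140\right) = \left(-21877 - 2000\right) 17439 = \left(-23877\right) 17439 = -416391003$)
$V = - \frac{13752}{460688569}$ ($V = \frac{\left(15955 - 2203\right) \frac{1}{-15172 + 135}}{30637} = \frac{13752}{-15037} \cdot \frac{1}{30637} = 13752 \left(- \frac{1}{15037}\right) \frac{1}{30637} = \left(- \frac{13752}{15037}\right) \frac{1}{30637} = - \frac{13752}{460688569} \approx -2.9851 \cdot 10^{-5}$)
$\sqrt{V + U} = \sqrt{- \frac{13752}{460688569} - 416391003} = \sqrt{- \frac{191826575316558459}{460688569}} = \frac{3 i \sqrt{9819145608750670942395019}}{460688569}$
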